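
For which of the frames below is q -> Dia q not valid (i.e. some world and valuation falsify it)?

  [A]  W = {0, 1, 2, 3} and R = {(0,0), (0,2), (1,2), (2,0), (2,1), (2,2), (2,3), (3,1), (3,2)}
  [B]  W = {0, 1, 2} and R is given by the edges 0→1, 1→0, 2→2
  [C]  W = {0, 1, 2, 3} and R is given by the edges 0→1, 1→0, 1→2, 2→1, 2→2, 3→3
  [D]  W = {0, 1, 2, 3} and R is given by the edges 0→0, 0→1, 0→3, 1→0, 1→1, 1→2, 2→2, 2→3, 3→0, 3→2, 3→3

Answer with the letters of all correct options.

A, B, C

The schema q -> Dia q is the dual of axiom T; it is valid on a frame iff R is reflexive.
(A) R is not reflexive (not 1 R 1), so the schema fails here.
(B) R is not reflexive (not 0 R 0), so the schema fails here.
(C) R is not reflexive (not 0 R 0), so the schema fails here.
(D) R is reflexive (each world relates to itself), so the schema is valid here.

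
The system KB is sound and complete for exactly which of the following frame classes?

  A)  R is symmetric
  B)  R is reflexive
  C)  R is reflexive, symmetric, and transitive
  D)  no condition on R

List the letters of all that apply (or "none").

(A) KB is sound and complete for exactly this class.
(B) this class determines T (= KT), not KB.
(C) this class determines S5, not KB.
(D) this class determines K, not KB.

A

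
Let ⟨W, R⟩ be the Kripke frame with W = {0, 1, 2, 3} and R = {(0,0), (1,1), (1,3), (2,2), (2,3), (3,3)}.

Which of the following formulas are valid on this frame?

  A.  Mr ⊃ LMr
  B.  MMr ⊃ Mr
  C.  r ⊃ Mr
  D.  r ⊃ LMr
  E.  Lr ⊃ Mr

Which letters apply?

B, C, E

R is reflexive: each world relates to itself.
R is not symmetric: 1 R 3 but not 3 R 1.
R is transitive: R is closed under composition.
R is not euclidean: 1 R 3 and 1 R 1 but not 3 R 1.
R is serial: every world has an R-successor.
(A) Mr ⊃ LMr is axiom 5; it is valid on a frame exactly when R is euclidean. R is not euclidean, so not valid.
(B) MMr ⊃ Mr is the dual of axiom 4; it is valid on a frame exactly when R is transitive. R is transitive, so valid.
(C) the dual of axiom T: valid iff R is reflexive. R is reflexive — valid.
(D) r ⊃ LMr (axiom B) characterises the symmetric frames. R is not symmetric — not valid.
(E) Lr ⊃ Mr is axiom D, which corresponds to seriality. R is serial — valid.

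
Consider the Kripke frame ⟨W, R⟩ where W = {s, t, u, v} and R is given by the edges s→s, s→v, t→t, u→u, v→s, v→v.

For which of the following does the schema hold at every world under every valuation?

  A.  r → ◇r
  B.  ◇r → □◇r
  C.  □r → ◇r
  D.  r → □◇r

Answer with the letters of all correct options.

R is reflexive: each world relates to itself.
R is symmetric: every R-edge is matched by its reverse.
R is euclidean: any two R-successors of the same world are R-related.
R is serial: every world has an R-successor.
(A) r → ◇r (the dual of axiom T) characterises the reflexive frames. R is reflexive — valid.
(B) ◇r → □◇r is axiom 5; it is valid on a frame exactly when R is euclidean. R is euclidean, so valid.
(C) □r → ◇r is axiom D; it is valid on a frame exactly when R is serial. R is serial, so valid.
(D) r → □◇r is axiom B; it is valid on a frame exactly when R is symmetric. R is symmetric, so valid.

A, B, C, D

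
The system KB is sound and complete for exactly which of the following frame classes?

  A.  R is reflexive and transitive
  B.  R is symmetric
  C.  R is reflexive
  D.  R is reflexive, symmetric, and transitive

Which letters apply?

(A) this class determines S4, not KB.
(B) KB is sound and complete for exactly this class.
(C) this class determines T (= KT), not KB.
(D) this class determines S5, not KB.

B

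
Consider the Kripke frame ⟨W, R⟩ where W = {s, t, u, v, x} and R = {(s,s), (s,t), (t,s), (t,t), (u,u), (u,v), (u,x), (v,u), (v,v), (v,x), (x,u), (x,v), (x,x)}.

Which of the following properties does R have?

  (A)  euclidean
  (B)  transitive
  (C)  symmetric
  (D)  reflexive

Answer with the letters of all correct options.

A, B, C, D

(A) euclidean: any two R-successors of the same world are R-related.
(B) transitive: R is closed under composition.
(C) symmetric: every R-edge is matched by its reverse.
(D) reflexive: each world relates to itself.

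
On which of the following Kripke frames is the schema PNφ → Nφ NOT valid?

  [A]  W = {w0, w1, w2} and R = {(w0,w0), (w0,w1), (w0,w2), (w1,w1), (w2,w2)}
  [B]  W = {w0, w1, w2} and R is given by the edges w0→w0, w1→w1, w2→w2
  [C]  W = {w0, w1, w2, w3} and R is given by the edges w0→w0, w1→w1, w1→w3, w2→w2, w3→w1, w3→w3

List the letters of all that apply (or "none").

The schema PNφ → Nφ is the dual of axiom 5; it is valid on a frame iff R is euclidean.
(A) R is not euclidean (w0 R w1 and w0 R w0 but not w1 R w0), so the schema fails here.
(B) R is euclidean (any two R-successors of the same world are R-related), so the schema is valid here.
(C) R is euclidean (any two R-successors of the same world are R-related), so the schema is valid here.

A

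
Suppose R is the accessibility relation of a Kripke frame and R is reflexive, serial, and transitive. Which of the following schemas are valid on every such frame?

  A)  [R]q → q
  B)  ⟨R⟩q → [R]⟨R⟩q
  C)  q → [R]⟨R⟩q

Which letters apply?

A

(A) [R]q → q is axiom T; it is valid on a frame exactly when R is reflexive. Every such R is reflexive, so valid.
(B) ⟨R⟩q → [R]⟨R⟩q is axiom 5; it is valid on a frame exactly when R is euclidean. Such an R need not be euclidean, so not valid.
(C) axiom B: valid iff R is symmetric. Such an R need not be symmetric — not valid.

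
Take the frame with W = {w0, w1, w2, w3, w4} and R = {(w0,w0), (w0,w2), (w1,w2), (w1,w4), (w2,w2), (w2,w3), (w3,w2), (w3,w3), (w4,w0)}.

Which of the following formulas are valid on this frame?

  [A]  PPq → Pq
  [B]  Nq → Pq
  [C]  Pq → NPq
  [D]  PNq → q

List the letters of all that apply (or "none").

R is not symmetric: w0 R w2 but not w2 R w0.
R is not transitive: w0 R w2 and w2 R w3 but not w0 R w3.
R is not euclidean: w0 R w2 and w0 R w0 but not w2 R w0.
R is serial: every world has an R-successor.
(A) the dual of axiom 4: valid iff R is transitive. R is not transitive — not valid.
(B) Nq → Pq is axiom D; it is valid on a frame exactly when R is serial. R is serial, so valid.
(C) axiom 5: valid iff R is euclidean. R is not euclidean — not valid.
(D) PNq → q is the dual of axiom B, which corresponds to symmetry. R is not symmetric — not valid.

B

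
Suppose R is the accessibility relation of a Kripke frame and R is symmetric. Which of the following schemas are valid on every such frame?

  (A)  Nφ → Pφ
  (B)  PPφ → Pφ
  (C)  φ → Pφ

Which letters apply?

(A) Nφ → Pφ is axiom D; it is valid on a frame exactly when R is serial. Such an R need not be serial, so not valid.
(B) PPφ → Pφ is the dual of axiom 4; it is valid on a frame exactly when R is transitive. Such an R need not be transitive, so not valid.
(C) φ → Pφ (the dual of axiom T) characterises the reflexive frames. Such an R need not be reflexive — not valid.

none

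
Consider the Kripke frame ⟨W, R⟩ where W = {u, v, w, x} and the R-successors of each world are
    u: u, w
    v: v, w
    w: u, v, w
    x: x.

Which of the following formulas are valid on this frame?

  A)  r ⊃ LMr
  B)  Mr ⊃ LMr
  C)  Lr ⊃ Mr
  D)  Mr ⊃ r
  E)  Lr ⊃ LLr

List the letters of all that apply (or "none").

A, C

R is symmetric: every R-edge is matched by its reverse.
R is not transitive: u R w and w R v but not u R v.
R is not euclidean: w R u and w R v but not u R v.
R is serial: every world has an R-successor.
R is not a subset of the identity: u R w with u ≠ w.
(A) r ⊃ LMr is axiom B; it is valid on a frame exactly when R is symmetric. R is symmetric, so valid.
(B) Mr ⊃ LMr (axiom 5) characterises the euclidean frames. R is not euclidean — not valid.
(C) axiom D: valid iff R is serial. R is serial — valid.
(D) Mr ⊃ r is the converse of T; it holds exactly when R ⊆ identity. Here R ⊄ identity — not valid.
(E) axiom 4: valid iff R is transitive. R is not transitive — not valid.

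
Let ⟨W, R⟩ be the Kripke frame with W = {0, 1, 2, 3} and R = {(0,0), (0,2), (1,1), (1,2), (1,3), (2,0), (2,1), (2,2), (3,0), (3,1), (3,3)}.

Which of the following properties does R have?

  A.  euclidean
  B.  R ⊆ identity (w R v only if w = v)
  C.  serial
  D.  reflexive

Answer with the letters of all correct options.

C, D

(A) not euclidean: 1 R 2 and 1 R 3 but not 2 R 3.
(B) not ⊆ identity: 0 R 2 with 0 ≠ 2.
(C) serial: every world has an R-successor.
(D) reflexive: each world relates to itself.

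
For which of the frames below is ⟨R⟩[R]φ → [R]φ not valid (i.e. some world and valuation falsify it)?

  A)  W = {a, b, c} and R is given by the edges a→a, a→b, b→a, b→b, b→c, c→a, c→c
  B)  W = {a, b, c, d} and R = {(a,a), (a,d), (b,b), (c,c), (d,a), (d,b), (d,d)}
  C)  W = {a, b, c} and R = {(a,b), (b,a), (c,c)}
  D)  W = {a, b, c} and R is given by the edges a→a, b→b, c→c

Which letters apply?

The schema ⟨R⟩[R]φ → [R]φ is the dual of axiom 5; it is valid on a frame iff R is euclidean.
(A) R is not euclidean (b R a and b R c but not a R c), so the schema fails here.
(B) R is not euclidean (d R a and d R b but not a R b), so the schema fails here.
(C) R is not euclidean (a R b and a R b but not b R b), so the schema fails here.
(D) R is euclidean (any two R-successors of the same world are R-related), so the schema is valid here.

A, B, C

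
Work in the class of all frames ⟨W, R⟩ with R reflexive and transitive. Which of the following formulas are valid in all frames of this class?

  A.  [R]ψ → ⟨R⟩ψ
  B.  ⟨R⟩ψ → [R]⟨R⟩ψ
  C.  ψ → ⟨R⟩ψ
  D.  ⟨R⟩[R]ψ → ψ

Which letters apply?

Reflexive relations are serial.
(A) [R]ψ → ⟨R⟩ψ is axiom D, which corresponds to seriality. Every such R is serial — valid.
(B) axiom 5: valid iff R is euclidean. Such an R need not be euclidean — not valid.
(C) ψ → ⟨R⟩ψ (the dual of axiom T) characterises the reflexive frames. Every such R is reflexive — valid.
(D) ⟨R⟩[R]ψ → ψ (the dual of axiom B) characterises the symmetric frames. Such an R need not be symmetric — not valid.

A, C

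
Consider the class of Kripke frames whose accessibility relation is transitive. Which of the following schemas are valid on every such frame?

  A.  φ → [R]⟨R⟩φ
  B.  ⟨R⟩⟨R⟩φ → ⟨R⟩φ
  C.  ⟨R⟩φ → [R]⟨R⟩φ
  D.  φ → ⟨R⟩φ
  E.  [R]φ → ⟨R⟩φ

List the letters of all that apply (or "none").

(A) φ → [R]⟨R⟩φ (axiom B) characterises the symmetric frames. Such an R need not be symmetric — not valid.
(B) ⟨R⟩⟨R⟩φ → ⟨R⟩φ is the dual of axiom 4, which corresponds to transitivity. Every such R is transitive — valid.
(C) ⟨R⟩φ → [R]⟨R⟩φ is axiom 5; it is valid on a frame exactly when R is euclidean. Such an R need not be euclidean, so not valid.
(D) φ → ⟨R⟩φ is the dual of axiom T, which corresponds to reflexivity. Such an R need not be reflexive — not valid.
(E) axiom D: valid iff R is serial. Such an R need not be serial — not valid.

B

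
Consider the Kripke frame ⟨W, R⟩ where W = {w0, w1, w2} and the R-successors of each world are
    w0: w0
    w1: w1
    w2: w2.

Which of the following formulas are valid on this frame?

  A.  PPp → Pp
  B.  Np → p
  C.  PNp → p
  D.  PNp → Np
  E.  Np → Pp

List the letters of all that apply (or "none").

A, B, C, D, E

R is reflexive: each world relates to itself.
R is symmetric: every R-edge is matched by its reverse.
R is transitive: R is closed under composition.
R is euclidean: any two R-successors of the same world are R-related.
R is serial: every world has an R-successor.
(A) PPp → Pp is the dual of axiom 4, which corresponds to transitivity. R is transitive — valid.
(B) axiom T: valid iff R is reflexive. R is reflexive — valid.
(C) PNp → p is the dual of axiom B; it is valid on a frame exactly when R is symmetric. R is symmetric, so valid.
(D) PNp → Np (the dual of axiom 5) characterises the euclidean frames. R is euclidean — valid.
(E) Np → Pp is axiom D, which corresponds to seriality. R is serial — valid.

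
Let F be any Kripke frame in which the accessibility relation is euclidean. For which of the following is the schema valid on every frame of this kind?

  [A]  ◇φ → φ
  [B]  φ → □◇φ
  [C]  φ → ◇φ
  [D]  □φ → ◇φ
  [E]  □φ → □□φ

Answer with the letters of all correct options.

(A) ◇φ → φ (the converse of T) corresponds to R being a subset of the identity. Such an R need not be a subset of the identity, so not valid.
(B) φ → □◇φ is axiom B; it is valid on a frame exactly when R is symmetric. Such an R need not be symmetric, so not valid.
(C) φ → ◇φ is the dual of axiom T; it is valid on a frame exactly when R is reflexive. Such an R need not be reflexive, so not valid.
(D) □φ → ◇φ is axiom D, which corresponds to seriality. Such an R need not be serial — not valid.
(E) □φ → □□φ is axiom 4; it is valid on a frame exactly when R is transitive. Such an R need not be transitive, so not valid.

none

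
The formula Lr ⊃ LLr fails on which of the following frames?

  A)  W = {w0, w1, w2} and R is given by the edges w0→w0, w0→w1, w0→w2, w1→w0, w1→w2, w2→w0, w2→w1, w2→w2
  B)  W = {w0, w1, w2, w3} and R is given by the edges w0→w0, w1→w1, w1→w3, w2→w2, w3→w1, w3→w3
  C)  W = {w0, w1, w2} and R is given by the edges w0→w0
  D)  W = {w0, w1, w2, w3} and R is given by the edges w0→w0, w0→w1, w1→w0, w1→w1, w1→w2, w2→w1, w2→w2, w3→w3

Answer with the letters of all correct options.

The schema Lr ⊃ LLr is axiom 4; it is valid on a frame iff R is transitive.
(A) R is not transitive (w1 R w0 and w0 R w1 but not w1 R w1), so the schema fails here.
(B) R is transitive (R is closed under composition), so the schema is valid here.
(C) R is transitive (R is closed under composition), so the schema is valid here.
(D) R is not transitive (w0 R w1 and w1 R w2 but not w0 R w2), so the schema fails here.

A, D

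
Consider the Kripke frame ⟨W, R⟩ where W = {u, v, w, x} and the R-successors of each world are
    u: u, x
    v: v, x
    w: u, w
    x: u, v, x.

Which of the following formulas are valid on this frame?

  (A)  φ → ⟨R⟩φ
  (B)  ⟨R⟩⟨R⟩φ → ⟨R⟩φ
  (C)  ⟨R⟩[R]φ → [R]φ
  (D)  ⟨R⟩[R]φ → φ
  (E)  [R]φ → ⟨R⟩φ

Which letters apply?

R is reflexive: each world relates to itself.
R is not symmetric: w R u but not u R w.
R is not transitive: u R x and x R v but not u R v.
R is not euclidean: w R u and w R w but not u R w.
R is serial: every world has an R-successor.
(A) φ → ⟨R⟩φ is the dual of axiom T, which corresponds to reflexivity. R is reflexive — valid.
(B) ⟨R⟩⟨R⟩φ → ⟨R⟩φ is the dual of axiom 4, which corresponds to transitivity. R is not transitive — not valid.
(C) ⟨R⟩[R]φ → [R]φ (the dual of axiom 5) characterises the euclidean frames. R is not euclidean — not valid.
(D) ⟨R⟩[R]φ → φ is the dual of axiom B, which corresponds to symmetry. R is not symmetric — not valid.
(E) axiom D: valid iff R is serial. R is serial — valid.

A, E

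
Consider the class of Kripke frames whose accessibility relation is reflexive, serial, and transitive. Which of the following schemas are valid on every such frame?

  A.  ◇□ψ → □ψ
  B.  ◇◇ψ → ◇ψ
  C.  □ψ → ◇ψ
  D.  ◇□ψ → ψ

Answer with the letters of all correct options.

B, C

(A) ◇□ψ → □ψ (the dual of axiom 5) characterises the euclidean frames. Such an R need not be euclidean — not valid.
(B) ◇◇ψ → ◇ψ is the dual of axiom 4; it is valid on a frame exactly when R is transitive. Every such R is transitive, so valid.
(C) □ψ → ◇ψ is axiom D, which corresponds to seriality. Every such R is serial — valid.
(D) the dual of axiom B: valid iff R is symmetric. Such an R need not be symmetric — not valid.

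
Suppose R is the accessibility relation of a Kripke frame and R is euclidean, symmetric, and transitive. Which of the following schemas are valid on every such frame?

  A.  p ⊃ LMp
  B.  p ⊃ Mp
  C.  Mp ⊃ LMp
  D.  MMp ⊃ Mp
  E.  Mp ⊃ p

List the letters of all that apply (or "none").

(A) axiom B: valid iff R is symmetric. Every such R is symmetric — valid.
(B) p ⊃ Mp is the dual of axiom T; it is valid on a frame exactly when R is reflexive. Such an R need not be reflexive, so not valid.
(C) Mp ⊃ LMp (axiom 5) characterises the euclidean frames. Every such R is euclidean — valid.
(D) MMp ⊃ Mp is the dual of axiom 4, which corresponds to transitivity. Every such R is transitive — valid.
(E) Mp ⊃ p is valid only on frames where every R-edge is a self-loop. Such an R need not be a subset of the identity — not valid.

A, C, D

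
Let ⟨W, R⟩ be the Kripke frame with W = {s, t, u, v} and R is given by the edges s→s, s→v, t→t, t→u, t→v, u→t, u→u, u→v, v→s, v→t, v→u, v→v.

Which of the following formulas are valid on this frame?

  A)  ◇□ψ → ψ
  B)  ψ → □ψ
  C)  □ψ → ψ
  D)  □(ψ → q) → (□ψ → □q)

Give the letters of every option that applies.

R is reflexive: each world relates to itself.
R is symmetric: every R-edge is matched by its reverse.
R is not a subset of the identity: s R v with s ≠ v.
(A) ◇□ψ → ψ is the dual of axiom B; it is valid on a frame exactly when R is symmetric. R is symmetric, so valid.
(B) ψ → □ψ is equivalent to ◇p→p; it holds exactly when R ⊆ identity. Here R ⊄ identity — not valid.
(C) □ψ → ψ is axiom T, which corresponds to reflexivity. R is reflexive — valid.
(D) □(ψ → q) → (□ψ → □q) is axiom K, valid on every Kripke frame — valid.

A, C, D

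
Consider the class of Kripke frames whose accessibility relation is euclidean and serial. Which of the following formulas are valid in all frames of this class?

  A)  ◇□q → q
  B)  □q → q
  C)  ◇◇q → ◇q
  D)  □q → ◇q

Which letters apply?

(A) ◇□q → q is the dual of axiom B; it is valid on a frame exactly when R is symmetric. Such an R need not be symmetric, so not valid.
(B) □q → q (axiom T) characterises the reflexive frames. Such an R need not be reflexive — not valid.
(C) the dual of axiom 4: valid iff R is transitive. Such an R need not be transitive — not valid.
(D) axiom D: valid iff R is serial. Every such R is serial — valid.

D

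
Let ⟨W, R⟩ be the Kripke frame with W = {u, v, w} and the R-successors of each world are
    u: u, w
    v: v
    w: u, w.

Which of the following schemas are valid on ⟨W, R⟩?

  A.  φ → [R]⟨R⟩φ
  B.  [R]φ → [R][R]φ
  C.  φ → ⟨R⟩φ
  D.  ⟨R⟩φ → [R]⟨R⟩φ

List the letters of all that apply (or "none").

A, B, C, D

R is reflexive: each world relates to itself.
R is symmetric: every R-edge is matched by its reverse.
R is transitive: R is closed under composition.
R is euclidean: any two R-successors of the same world are R-related.
(A) axiom B: valid iff R is symmetric. R is symmetric — valid.
(B) [R]φ → [R][R]φ (axiom 4) characterises the transitive frames. R is transitive — valid.
(C) the dual of axiom T: valid iff R is reflexive. R is reflexive — valid.
(D) axiom 5: valid iff R is euclidean. R is euclidean — valid.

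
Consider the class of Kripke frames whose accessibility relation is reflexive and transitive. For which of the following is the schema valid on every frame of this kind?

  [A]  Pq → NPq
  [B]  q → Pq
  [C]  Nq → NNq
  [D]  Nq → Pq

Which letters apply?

B, C, D

Reflexive relations are serial.
(A) Pq → NPq is axiom 5; it is valid on a frame exactly when R is euclidean. Such an R need not be euclidean, so not valid.
(B) q → Pq is the dual of axiom T, which corresponds to reflexivity. Every such R is reflexive — valid.
(C) Nq → NNq is axiom 4; it is valid on a frame exactly when R is transitive. Every such R is transitive, so valid.
(D) Nq → Pq is axiom D, which corresponds to seriality. Every such R is serial — valid.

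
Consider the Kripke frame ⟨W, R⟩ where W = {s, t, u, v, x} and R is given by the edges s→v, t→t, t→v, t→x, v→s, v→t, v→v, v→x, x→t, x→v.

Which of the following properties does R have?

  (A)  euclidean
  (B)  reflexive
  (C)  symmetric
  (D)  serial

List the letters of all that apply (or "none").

(A) not euclidean: v R s and v R t but not s R t.
(B) not reflexive: not s R s.
(C) symmetric: every R-edge is matched by its reverse.
(D) not serial: u has no R-successor.

C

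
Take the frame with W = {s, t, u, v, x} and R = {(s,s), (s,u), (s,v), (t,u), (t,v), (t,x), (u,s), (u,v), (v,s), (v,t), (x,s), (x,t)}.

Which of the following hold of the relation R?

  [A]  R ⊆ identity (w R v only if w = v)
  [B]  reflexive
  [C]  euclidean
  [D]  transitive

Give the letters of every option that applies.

(A) not ⊆ identity: s R u with s ≠ u.
(B) not reflexive: not t R t.
(C) not euclidean: s R v and s R u but not v R u.
(D) not transitive: s R v and v R t but not s R t.

none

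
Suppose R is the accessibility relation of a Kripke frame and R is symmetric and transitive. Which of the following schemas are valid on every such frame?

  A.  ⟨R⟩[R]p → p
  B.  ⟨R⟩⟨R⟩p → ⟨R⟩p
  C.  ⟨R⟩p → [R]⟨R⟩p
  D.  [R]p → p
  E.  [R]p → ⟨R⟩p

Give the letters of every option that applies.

A, B, C

A symmetric transitive relation is euclidean (uRv and uRw give vRu by symmetry, then vRw by transitivity).
(A) ⟨R⟩[R]p → p is the dual of axiom B; it is valid on a frame exactly when R is symmetric. Every such R is symmetric, so valid.
(B) ⟨R⟩⟨R⟩p → ⟨R⟩p is the dual of axiom 4, which corresponds to transitivity. Every such R is transitive — valid.
(C) ⟨R⟩p → [R]⟨R⟩p is axiom 5; it is valid on a frame exactly when R is euclidean. Every such R is euclidean, so valid.
(D) [R]p → p is axiom T, which corresponds to reflexivity. Such an R need not be reflexive — not valid.
(E) [R]p → ⟨R⟩p is axiom D; it is valid on a frame exactly when R is serial. Such an R need not be serial, so not valid.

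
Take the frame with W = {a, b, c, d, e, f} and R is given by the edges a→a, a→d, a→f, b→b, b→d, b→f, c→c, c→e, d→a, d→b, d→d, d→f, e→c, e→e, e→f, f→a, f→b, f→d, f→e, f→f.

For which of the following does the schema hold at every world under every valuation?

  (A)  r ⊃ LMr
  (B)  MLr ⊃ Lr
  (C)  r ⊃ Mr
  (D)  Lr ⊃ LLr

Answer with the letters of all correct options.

R is reflexive: each world relates to itself.
R is symmetric: every R-edge is matched by its reverse.
R is not transitive: a R d and d R b but not a R b.
R is not euclidean: d R a and d R b but not a R b.
(A) axiom B: valid iff R is symmetric. R is symmetric — valid.
(B) the dual of axiom 5: valid iff R is euclidean. R is not euclidean — not valid.
(C) the dual of axiom T: valid iff R is reflexive. R is reflexive — valid.
(D) Lr ⊃ LLr is axiom 4, which corresponds to transitivity. R is not transitive — not valid.

A, C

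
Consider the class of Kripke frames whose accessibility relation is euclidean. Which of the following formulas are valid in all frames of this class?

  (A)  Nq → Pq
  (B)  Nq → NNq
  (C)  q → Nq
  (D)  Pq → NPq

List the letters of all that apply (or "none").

D

(A) Nq → Pq is axiom D; it is valid on a frame exactly when R is serial. Such an R need not be serial, so not valid.
(B) Nq → NNq is axiom 4, which corresponds to transitivity. Such an R need not be transitive — not valid.
(C) q → Nq (equivalent to ◇p→p) corresponds to R being a subset of the identity. Such an R need not be a subset of the identity, so not valid.
(D) Pq → NPq is axiom 5, which corresponds to the euclidean property. Every such R is euclidean — valid.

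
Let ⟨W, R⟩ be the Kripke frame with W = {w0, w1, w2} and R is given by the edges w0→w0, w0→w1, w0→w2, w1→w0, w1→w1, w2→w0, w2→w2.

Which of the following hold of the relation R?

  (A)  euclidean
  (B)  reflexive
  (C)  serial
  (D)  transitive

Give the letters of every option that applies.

(A) not euclidean: w0 R w1 and w0 R w2 but not w1 R w2.
(B) reflexive: each world relates to itself.
(C) serial: every world has an R-successor.
(D) not transitive: w1 R w0 and w0 R w2 but not w1 R w2.

B, C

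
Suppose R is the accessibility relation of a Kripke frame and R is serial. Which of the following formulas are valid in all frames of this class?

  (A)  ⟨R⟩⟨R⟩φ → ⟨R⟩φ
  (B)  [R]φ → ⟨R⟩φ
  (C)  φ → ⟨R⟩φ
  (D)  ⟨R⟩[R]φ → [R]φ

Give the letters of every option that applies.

(A) the dual of axiom 4: valid iff R is transitive. Such an R need not be transitive — not valid.
(B) [R]φ → ⟨R⟩φ (axiom D) characterises the serial frames. Every such R is serial — valid.
(C) φ → ⟨R⟩φ is the dual of axiom T; it is valid on a frame exactly when R is reflexive. Such an R need not be reflexive, so not valid.
(D) ⟨R⟩[R]φ → [R]φ is the dual of axiom 5, which corresponds to the euclidean property. Such an R need not be euclidean — not valid.

B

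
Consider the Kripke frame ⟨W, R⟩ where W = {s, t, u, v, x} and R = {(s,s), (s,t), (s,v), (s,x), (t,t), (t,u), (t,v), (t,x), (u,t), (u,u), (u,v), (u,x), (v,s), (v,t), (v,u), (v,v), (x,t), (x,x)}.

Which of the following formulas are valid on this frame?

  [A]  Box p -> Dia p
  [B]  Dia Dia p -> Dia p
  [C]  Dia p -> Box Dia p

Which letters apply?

A

R is not transitive: s R t and t R u but not s R u.
R is not euclidean: s R t and s R s but not t R s.
R is serial: every world has an R-successor.
(A) Box p -> Dia p is axiom D; it is valid on a frame exactly when R is serial. R is serial, so valid.
(B) Dia Dia p -> Dia p (the dual of axiom 4) characterises the transitive frames. R is not transitive — not valid.
(C) axiom 5: valid iff R is euclidean. R is not euclidean — not valid.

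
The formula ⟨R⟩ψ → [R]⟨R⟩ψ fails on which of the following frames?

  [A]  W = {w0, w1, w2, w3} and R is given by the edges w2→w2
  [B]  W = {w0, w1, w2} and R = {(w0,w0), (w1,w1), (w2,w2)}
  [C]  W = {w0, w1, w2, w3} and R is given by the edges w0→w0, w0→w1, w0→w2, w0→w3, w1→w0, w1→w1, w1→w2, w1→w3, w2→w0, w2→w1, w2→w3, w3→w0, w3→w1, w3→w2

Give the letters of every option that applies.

The schema ⟨R⟩ψ → [R]⟨R⟩ψ is axiom 5; it is valid on a frame iff R is euclidean.
(A) R is euclidean (any two R-successors of the same world are R-related), so the schema is valid here.
(B) R is euclidean (any two R-successors of the same world are R-related), so the schema is valid here.
(C) R is not euclidean (w0 R w2 and w0 R w2 but not w2 R w2), so the schema fails here.

C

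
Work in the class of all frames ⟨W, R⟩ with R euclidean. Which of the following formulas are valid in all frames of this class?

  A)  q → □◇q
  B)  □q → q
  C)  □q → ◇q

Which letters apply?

none

(A) q → □◇q is axiom B, which corresponds to symmetry. Such an R need not be symmetric — not valid.
(B) axiom T: valid iff R is reflexive. Such an R need not be reflexive — not valid.
(C) axiom D: valid iff R is serial. Such an R need not be serial — not valid.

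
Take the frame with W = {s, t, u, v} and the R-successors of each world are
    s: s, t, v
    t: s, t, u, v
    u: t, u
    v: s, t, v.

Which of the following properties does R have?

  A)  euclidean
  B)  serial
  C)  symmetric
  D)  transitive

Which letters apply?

(A) not euclidean: t R s and t R u but not s R u.
(B) serial: every world has an R-successor.
(C) symmetric: every R-edge is matched by its reverse.
(D) not transitive: s R t and t R u but not s R u.

B, C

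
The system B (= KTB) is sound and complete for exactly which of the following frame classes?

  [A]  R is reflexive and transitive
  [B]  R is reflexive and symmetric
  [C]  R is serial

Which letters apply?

B

(A) this class determines S4, not B (= KTB).
(B) B (= KTB) is sound and complete for exactly this class.
(C) this class determines D, not B (= KTB).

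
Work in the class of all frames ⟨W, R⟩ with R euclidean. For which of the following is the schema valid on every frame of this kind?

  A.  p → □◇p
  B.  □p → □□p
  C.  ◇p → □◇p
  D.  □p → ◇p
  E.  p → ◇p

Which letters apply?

C

(A) p → □◇p is axiom B, which corresponds to symmetry. Such an R need not be symmetric — not valid.
(B) axiom 4: valid iff R is transitive. Such an R need not be transitive — not valid.
(C) ◇p → □◇p (axiom 5) characterises the euclidean frames. Every such R is euclidean — valid.
(D) □p → ◇p is axiom D; it is valid on a frame exactly when R is serial. Such an R need not be serial, so not valid.
(E) p → ◇p is the dual of axiom T; it is valid on a frame exactly when R is reflexive. Such an R need not be reflexive, so not valid.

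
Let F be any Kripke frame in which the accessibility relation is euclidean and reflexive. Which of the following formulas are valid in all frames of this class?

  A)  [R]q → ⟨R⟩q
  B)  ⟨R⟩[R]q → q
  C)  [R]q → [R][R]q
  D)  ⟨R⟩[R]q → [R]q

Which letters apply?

A reflexive euclidean relation is also symmetric (from wRw and wRv the euclidean condition gives vRw) and hence transitive; it is an equivalence relation.
(A) [R]q → ⟨R⟩q is axiom D, which corresponds to seriality. Every such R is serial — valid.
(B) ⟨R⟩[R]q → q is the dual of axiom B; it is valid on a frame exactly when R is symmetric. Every such R is symmetric, so valid.
(C) axiom 4: valid iff R is transitive. Every such R is transitive — valid.
(D) the dual of axiom 5: valid iff R is euclidean. Every such R is euclidean — valid.

A, B, C, D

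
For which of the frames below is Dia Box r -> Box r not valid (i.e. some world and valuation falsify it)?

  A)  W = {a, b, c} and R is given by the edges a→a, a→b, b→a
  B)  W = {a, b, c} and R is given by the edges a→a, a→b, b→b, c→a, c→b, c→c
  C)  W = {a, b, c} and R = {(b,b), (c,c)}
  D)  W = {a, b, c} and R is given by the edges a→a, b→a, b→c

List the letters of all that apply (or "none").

The schema Dia Box r -> Box r is the dual of axiom 5; it is valid on a frame iff R is euclidean.
(A) R is not euclidean (a R b and a R b but not b R b), so the schema fails here.
(B) R is not euclidean (a R b and a R a but not b R a), so the schema fails here.
(C) R is euclidean (any two R-successors of the same world are R-related), so the schema is valid here.
(D) R is not euclidean (b R a and b R c but not a R c), so the schema fails here.

A, B, D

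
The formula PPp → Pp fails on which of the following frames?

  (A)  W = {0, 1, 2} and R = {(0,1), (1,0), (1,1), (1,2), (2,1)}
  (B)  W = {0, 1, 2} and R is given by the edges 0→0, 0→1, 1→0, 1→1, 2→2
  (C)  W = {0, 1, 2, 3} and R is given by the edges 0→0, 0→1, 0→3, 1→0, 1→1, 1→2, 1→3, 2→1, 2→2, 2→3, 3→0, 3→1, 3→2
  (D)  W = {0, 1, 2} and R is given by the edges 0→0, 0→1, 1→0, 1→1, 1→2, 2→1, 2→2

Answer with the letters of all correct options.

The schema PPp → Pp is the dual of axiom 4; it is valid on a frame iff R is transitive.
(A) R is not transitive (0 R 1 and 1 R 0 but not 0 R 0), so the schema fails here.
(B) R is transitive (R is closed under composition), so the schema is valid here.
(C) R is not transitive (0 R 1 and 1 R 2 but not 0 R 2), so the schema fails here.
(D) R is not transitive (0 R 1 and 1 R 2 but not 0 R 2), so the schema fails here.

A, C, D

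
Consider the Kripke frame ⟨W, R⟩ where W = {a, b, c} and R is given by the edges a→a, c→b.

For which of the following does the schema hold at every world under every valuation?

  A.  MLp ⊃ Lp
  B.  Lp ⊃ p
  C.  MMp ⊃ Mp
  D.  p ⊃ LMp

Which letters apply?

R is not reflexive: not b R b.
R is not symmetric: c R b but not b R c.
R is transitive: R is closed under composition.
R is not euclidean: c R b and c R b but not b R b.
(A) MLp ⊃ Lp is the dual of axiom 5, which corresponds to the euclidean property. R is not euclidean — not valid.
(B) Lp ⊃ p is axiom T, which corresponds to reflexivity. R is not reflexive — not valid.
(C) MMp ⊃ Mp is the dual of axiom 4, which corresponds to transitivity. R is transitive — valid.
(D) axiom B: valid iff R is symmetric. R is not symmetric — not valid.

C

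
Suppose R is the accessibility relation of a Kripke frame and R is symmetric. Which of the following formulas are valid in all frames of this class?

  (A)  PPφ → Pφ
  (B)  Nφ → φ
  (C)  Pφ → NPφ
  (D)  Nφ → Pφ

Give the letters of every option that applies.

(A) the dual of axiom 4: valid iff R is transitive. Such an R need not be transitive — not valid.
(B) Nφ → φ is axiom T; it is valid on a frame exactly when R is reflexive. Such an R need not be reflexive, so not valid.
(C) Pφ → NPφ (axiom 5) characterises the euclidean frames. Such an R need not be euclidean — not valid.
(D) Nφ → Pφ is axiom D; it is valid on a frame exactly when R is serial. Such an R need not be serial, so not valid.

none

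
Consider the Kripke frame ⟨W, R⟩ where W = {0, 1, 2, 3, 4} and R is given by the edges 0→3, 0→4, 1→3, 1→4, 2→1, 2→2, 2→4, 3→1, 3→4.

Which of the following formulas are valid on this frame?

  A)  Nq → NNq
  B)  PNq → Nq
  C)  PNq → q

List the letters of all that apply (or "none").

none

R is not symmetric: 0 R 3 but not 3 R 0.
R is not transitive: 0 R 3 and 3 R 1 but not 0 R 1.
R is not euclidean: 0 R 4 and 0 R 3 but not 4 R 3.
(A) axiom 4: valid iff R is transitive. R is not transitive — not valid.
(B) the dual of axiom 5: valid iff R is euclidean. R is not euclidean — not valid.
(C) PNq → q is the dual of axiom B; it is valid on a frame exactly when R is symmetric. R is not symmetric, so not valid.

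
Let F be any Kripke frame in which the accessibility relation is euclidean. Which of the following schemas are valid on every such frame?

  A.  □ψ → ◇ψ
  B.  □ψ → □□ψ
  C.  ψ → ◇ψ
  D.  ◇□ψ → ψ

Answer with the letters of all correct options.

(A) □ψ → ◇ψ is axiom D; it is valid on a frame exactly when R is serial. Such an R need not be serial, so not valid.
(B) □ψ → □□ψ (axiom 4) characterises the transitive frames. Such an R need not be transitive — not valid.
(C) the dual of axiom T: valid iff R is reflexive. Such an R need not be reflexive — not valid.
(D) ◇□ψ → ψ (the dual of axiom B) characterises the symmetric frames. Such an R need not be symmetric — not valid.

none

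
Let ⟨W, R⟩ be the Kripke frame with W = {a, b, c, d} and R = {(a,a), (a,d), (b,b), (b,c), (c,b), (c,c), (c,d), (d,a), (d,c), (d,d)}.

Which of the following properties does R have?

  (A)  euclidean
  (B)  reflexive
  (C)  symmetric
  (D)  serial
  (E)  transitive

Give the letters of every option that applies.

B, C, D

(A) not euclidean: c R b and c R d but not b R d.
(B) reflexive: each world relates to itself.
(C) symmetric: every R-edge is matched by its reverse.
(D) serial: every world has an R-successor.
(E) not transitive: a R d and d R c but not a R c.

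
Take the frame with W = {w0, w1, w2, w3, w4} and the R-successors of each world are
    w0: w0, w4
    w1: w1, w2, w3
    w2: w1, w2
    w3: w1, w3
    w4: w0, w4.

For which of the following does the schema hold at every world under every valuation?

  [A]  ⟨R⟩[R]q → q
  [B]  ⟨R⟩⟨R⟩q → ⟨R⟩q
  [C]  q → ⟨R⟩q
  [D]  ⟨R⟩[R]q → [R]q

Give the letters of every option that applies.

R is reflexive: each world relates to itself.
R is symmetric: every R-edge is matched by its reverse.
R is not transitive: w2 R w1 and w1 R w3 but not w2 R w3.
R is not euclidean: w1 R w2 and w1 R w3 but not w2 R w3.
(A) ⟨R⟩[R]q → q is the dual of axiom B; it is valid on a frame exactly when R is symmetric. R is symmetric, so valid.
(B) the dual of axiom 4: valid iff R is transitive. R is not transitive — not valid.
(C) the dual of axiom T: valid iff R is reflexive. R is reflexive — valid.
(D) ⟨R⟩[R]q → [R]q is the dual of axiom 5; it is valid on a frame exactly when R is euclidean. R is not euclidean, so not valid.

A, C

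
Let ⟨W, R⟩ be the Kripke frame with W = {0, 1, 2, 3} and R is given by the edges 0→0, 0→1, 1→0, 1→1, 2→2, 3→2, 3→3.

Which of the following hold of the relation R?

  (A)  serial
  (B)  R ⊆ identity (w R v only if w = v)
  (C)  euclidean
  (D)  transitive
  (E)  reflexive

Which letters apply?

A, D, E

(A) serial: every world has an R-successor.
(B) not ⊆ identity: 0 R 1 with 0 ≠ 1.
(C) not euclidean: 3 R 2 and 3 R 3 but not 2 R 3.
(D) transitive: R is closed under composition.
(E) reflexive: each world relates to itself.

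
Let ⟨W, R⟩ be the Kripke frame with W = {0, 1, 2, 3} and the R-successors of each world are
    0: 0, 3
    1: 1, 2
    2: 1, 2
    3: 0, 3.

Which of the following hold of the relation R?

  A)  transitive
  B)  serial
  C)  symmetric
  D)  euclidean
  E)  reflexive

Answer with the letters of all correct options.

A, B, C, D, E

(A) transitive: R is closed under composition.
(B) serial: every world has an R-successor.
(C) symmetric: every R-edge is matched by its reverse.
(D) euclidean: any two R-successors of the same world are R-related.
(E) reflexive: each world relates to itself.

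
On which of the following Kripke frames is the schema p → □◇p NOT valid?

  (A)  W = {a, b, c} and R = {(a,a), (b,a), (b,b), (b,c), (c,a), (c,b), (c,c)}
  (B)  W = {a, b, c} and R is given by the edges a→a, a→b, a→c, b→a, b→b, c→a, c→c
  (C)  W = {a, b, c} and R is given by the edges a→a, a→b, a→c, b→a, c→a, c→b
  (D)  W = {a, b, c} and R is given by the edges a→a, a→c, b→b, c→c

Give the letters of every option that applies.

The schema p → □◇p is axiom B; it is valid on a frame iff R is symmetric.
(A) R is not symmetric (b R a but not a R b), so the schema fails here.
(B) R is symmetric (every R-edge is matched by its reverse), so the schema is valid here.
(C) R is not symmetric (c R b but not b R c), so the schema fails here.
(D) R is not symmetric (a R c but not c R a), so the schema fails here.

A, C, D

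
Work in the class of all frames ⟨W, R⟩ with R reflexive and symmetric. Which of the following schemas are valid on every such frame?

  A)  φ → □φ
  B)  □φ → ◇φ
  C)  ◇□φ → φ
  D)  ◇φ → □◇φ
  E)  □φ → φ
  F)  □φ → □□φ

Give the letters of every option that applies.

B, C, E

Reflexive relations are serial.
(A) φ → □φ (equivalent to ◇p→p) corresponds to R being a subset of the identity. Such an R need not be a subset of the identity, so not valid.
(B) axiom D: valid iff R is serial. Every such R is serial — valid.
(C) ◇□φ → φ is the dual of axiom B; it is valid on a frame exactly when R is symmetric. Every such R is symmetric, so valid.
(D) ◇φ → □◇φ is axiom 5, which corresponds to the euclidean property. Such an R need not be euclidean — not valid.
(E) axiom T: valid iff R is reflexive. Every such R is reflexive — valid.
(F) axiom 4: valid iff R is transitive. Such an R need not be transitive — not valid.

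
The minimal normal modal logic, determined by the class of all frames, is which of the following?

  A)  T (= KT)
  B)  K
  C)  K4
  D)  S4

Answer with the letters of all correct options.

B

(A) T (= KT) is determined by the class of reflexive frames.
(B) K is determined by exactly this class.
(C) K4 is determined by the class of transitive frames.
(D) S4 is determined by the class of reflexive and transitive frames.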